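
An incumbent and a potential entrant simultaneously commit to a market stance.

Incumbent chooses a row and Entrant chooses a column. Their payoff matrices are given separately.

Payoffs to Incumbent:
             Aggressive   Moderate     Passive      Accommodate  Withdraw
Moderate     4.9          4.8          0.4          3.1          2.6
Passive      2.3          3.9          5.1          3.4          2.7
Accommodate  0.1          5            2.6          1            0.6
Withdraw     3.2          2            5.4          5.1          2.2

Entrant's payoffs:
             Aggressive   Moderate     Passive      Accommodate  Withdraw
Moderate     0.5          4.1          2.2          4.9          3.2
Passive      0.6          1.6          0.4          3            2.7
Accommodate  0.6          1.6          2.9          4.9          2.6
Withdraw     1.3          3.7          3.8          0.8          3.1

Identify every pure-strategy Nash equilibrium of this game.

(Withdraw, Passive)

For each strategy profile, look for a profitable unilateral deviation.
(Moderate, Aggressive): Entrant can switch to Moderate (0.5 → 4.1). Not NE.
(Moderate, Moderate): Incumbent can switch to Accommodate (4.8 → 5). Not NE.
(Moderate, Passive): Incumbent can switch to Passive (0.4 → 5.1). Not NE.
(Moderate, Accommodate): Incumbent can switch to Passive (3.1 → 3.4). Not NE.
(Moderate, Withdraw): Incumbent can switch to Passive (2.6 → 2.7). Not NE.
(Passive, Aggressive): Incumbent can switch to Moderate (2.3 → 4.9). Not NE.
(Withdraw, Passive): Incumbent gets 5.4, best alternative 5.1; Entrant gets 3.8, best alternative 3.7. No profitable deviation — NE.
(The remaining 13 profiles each have a profitable deviation by the same check.)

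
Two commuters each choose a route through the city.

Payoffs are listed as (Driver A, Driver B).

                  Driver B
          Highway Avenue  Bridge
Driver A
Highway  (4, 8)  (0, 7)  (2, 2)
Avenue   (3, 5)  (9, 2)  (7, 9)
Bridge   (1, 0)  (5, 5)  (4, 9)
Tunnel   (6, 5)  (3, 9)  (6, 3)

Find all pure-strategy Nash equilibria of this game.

Driver A against Highway: payoffs 4, 3, 1, 6 → best response Tunnel.
Driver A against Avenue: payoffs 0, 9, 5, 3 → best response Avenue.
Driver A against Bridge: payoffs 2, 7, 4, 6 → best response Avenue.
Driver B against Highway: payoffs 8, 7, 2 → best response Highway.
Driver B against Avenue: payoffs 5, 2, 9 → best response Bridge.
Driver B against Bridge: payoffs 0, 5, 9 → best response Bridge.
Driver B against Tunnel: payoffs 5, 9, 3 → best response Avenue.
Mutual best responses: (Avenue, Bridge).

(Avenue, Bridge)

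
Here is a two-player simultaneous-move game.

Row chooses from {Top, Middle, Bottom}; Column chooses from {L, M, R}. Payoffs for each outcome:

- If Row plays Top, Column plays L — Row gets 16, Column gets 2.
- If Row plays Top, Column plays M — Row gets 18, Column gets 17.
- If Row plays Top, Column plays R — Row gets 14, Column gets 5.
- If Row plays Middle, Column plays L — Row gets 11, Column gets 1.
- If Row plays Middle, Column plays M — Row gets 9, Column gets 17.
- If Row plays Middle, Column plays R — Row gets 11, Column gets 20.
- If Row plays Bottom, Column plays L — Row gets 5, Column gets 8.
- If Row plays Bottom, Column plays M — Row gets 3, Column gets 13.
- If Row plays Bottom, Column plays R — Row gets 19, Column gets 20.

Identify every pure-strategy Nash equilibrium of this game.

Pure-strategy Nash equilibria: (Top, M); (Bottom, R)

Row against L: payoffs 16, 11, 5 → best response Top.
Row against M: payoffs 18, 9, 3 → best response Top.
Row against R: payoffs 14, 11, 19 → best response Bottom.
Column against Top: payoffs 2, 17, 5 → best response M.
Column against Middle: payoffs 1, 17, 20 → best response R.
Column against Bottom: payoffs 8, 13, 20 → best response R.
Mutual best responses: (Top, M); (Bottom, R).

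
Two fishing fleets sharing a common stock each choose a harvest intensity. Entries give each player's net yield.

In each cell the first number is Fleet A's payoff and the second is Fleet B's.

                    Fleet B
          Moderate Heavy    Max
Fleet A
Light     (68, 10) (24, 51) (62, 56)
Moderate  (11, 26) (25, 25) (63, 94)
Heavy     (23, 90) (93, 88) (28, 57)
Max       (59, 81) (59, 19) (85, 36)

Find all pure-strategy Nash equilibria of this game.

No pure-strategy Nash equilibrium.

Mark each player's best response to every combination of opponents' strategies; a profile where every player is best-responding is a pure Nash equilibrium.
Fleet A against Moderate: payoffs 68, 11, 23, 59 → best response Light.
Fleet A against Heavy: payoffs 24, 25, 93, 59 → best response Heavy.
Fleet A against Max: payoffs 62, 63, 28, 85 → best response Max.
Fleet B against Light: payoffs 10, 51, 56 → best response Max.
Fleet B against Moderate: payoffs 26, 25, 94 → best response Max.
Fleet B against Heavy: payoffs 90, 88, 57 → best response Moderate.
Fleet B against Max: payoffs 81, 19, 36 → best response Moderate.
No profile is a mutual best response for all players.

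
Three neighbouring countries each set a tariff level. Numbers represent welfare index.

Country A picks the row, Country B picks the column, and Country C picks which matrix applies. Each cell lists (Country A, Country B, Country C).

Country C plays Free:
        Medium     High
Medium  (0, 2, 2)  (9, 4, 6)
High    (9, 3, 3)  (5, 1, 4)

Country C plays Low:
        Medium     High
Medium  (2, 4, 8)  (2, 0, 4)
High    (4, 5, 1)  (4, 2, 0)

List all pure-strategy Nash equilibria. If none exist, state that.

Pure-strategy Nash equilibria: (Medium, High, Free) and (High, Medium, Free)

Country A against (Medium, Free): payoffs 0, 9 → best response High.
Country A against (Medium, Low): payoffs 2, 4 → best response High.
Country A against (High, Free): payoffs 9, 5 → best response Medium.
Country A against (High, Low): payoffs 2, 4 → best response High.
Country B against (Medium, Free): payoffs 2, 4 → best response High.
Country B against (Medium, Low): payoffs 4, 0 → best response Medium.
Country B against (High, Free): payoffs 3, 1 → best response Medium.
Country B against (High, Low): payoffs 5, 2 → best response Medium.
Country C against (Medium, Medium): payoffs 2, 8 → best response Low.
Country C against (Medium, High): payoffs 6, 4 → best response Free.
Country C against (High, Medium): payoffs 3, 1 → best response Free.
Country C against (High, High): payoffs 4, 0 → best response Free.
Mutual best responses: (Medium, High, Free); (High, Medium, Free).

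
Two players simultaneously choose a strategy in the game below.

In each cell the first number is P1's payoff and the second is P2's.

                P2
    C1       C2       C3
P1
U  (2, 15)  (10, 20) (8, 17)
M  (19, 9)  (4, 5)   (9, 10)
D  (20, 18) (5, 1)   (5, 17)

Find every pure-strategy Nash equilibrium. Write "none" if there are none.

Check each profile: it is a Nash equilibrium iff no player can strictly gain by switching unilaterally.
(U, C1): P1 can switch to M (2 → 19). Not NE.
(U, C2): P1 gets 10, best alternative 5; P2 gets 20, best alternative 17. No profitable deviation — NE.
(U, C3): P1 can switch to M (8 → 9). Not NE.
(M, C1): P1 can switch to D (19 → 20). Not NE.
(M, C2): P1 can switch to U (4 → 10). Not NE.
(M, C3): P1 gets 9, best alternative 8; P2 gets 10, best alternative 9. No profitable deviation — NE.
(D, C1): P1 gets 20, best alternative 19; P2 gets 18, best alternative 17. No profitable deviation — NE.
(D, C2): P1 can switch to U (5 → 10). Not NE.
(D, C3): P1 can switch to U (5 → 8). Not NE.

Pure-strategy Nash equilibria: (U, C2) and (M, C3) and (D, C1)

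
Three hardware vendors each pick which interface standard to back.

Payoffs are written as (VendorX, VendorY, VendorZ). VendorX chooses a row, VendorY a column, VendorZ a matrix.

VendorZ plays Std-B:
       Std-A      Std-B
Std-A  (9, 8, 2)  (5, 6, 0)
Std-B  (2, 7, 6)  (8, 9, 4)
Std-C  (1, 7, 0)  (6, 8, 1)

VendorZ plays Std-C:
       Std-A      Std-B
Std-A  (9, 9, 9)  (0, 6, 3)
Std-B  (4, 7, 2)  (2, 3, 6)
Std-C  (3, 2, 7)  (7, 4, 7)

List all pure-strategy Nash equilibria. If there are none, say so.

The pure Nash equilibria are (Std-A, Std-A, Std-C) and (Std-C, Std-B, Std-C).

Check each profile: it is a Nash equilibrium iff no player can strictly gain by switching unilaterally.
(Std-A, Std-A, Std-B): VendorZ can switch to Std-C (2 → 9). Not NE.
(Std-A, Std-A, Std-C): VendorX gets 9, best alternative 4; VendorY gets 9, best alternative 6; VendorZ gets 9, best alternative 2. No profitable deviation — NE.
(Std-A, Std-B, Std-B): VendorX can switch to Std-B (5 → 8). Not NE.
(Std-A, Std-B, Std-C): VendorX can switch to Std-B (0 → 2). Not NE.
(Std-B, Std-A, Std-B): VendorX can switch to Std-A (2 → 9). Not NE.
(Std-B, Std-A, Std-C): VendorX can switch to Std-A (4 → 9). Not NE.
(Std-B, Std-B, Std-B): VendorZ can switch to Std-C (4 → 6). Not NE.
(Std-B, Std-B, Std-C): VendorX can switch to Std-C (2 → 7). Not NE.
(Std-C, Std-A, Std-B): VendorX can switch to Std-A (1 → 9). Not NE.
(Std-C, Std-A, Std-C): VendorX can switch to Std-A (3 → 9). Not NE.
(Std-C, Std-B, Std-B): VendorX can switch to Std-B (6 → 8). Not NE.
(Std-C, Std-B, Std-C): VendorX gets 7, best alternative 2; VendorY gets 4, best alternative 2; VendorZ gets 7, best alternative 1. No profitable deviation — NE.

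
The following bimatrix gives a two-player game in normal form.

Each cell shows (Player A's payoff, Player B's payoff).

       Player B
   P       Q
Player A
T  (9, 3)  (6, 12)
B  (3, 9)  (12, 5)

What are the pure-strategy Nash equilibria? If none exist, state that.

Player A against P: payoffs 9, 3 → best response T.
Player A against Q: payoffs 6, 12 → best response B.
Player B against T: payoffs 3, 12 → best response Q.
Player B against B: payoffs 9, 5 → best response P.
No profile is a mutual best response for all players.

none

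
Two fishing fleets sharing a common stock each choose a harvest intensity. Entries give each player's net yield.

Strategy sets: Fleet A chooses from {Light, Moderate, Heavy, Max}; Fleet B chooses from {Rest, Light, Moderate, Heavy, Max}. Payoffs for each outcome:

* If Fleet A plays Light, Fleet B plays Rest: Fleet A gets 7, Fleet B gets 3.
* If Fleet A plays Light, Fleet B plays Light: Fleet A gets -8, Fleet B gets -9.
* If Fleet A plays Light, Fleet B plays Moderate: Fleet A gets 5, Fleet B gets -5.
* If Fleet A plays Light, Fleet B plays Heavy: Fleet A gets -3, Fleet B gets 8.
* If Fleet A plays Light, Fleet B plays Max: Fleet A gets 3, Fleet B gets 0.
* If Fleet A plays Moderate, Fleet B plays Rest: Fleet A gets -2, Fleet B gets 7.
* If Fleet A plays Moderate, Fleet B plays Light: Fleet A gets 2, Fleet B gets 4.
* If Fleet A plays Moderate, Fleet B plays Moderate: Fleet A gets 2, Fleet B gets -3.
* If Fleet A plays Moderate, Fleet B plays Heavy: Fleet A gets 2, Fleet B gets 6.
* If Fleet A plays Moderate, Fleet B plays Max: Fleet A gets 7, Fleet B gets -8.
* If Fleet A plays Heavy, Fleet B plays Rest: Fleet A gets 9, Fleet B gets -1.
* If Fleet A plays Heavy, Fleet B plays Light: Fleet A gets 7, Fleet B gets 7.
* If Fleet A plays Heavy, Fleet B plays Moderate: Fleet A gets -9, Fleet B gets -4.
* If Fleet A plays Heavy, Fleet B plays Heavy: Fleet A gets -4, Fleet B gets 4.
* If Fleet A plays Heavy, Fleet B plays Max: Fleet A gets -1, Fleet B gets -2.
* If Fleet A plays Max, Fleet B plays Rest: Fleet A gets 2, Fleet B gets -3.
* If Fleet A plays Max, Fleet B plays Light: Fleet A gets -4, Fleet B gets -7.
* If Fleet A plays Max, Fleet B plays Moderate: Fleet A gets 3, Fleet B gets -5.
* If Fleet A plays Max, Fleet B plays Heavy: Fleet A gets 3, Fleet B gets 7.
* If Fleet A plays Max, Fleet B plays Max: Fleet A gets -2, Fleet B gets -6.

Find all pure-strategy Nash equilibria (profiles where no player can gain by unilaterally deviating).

(Light, Rest): Fleet A can switch to Heavy (7 → 9). Not NE.
(Light, Light): Fleet A can switch to Moderate (-8 → 2). Not NE.
(Light, Moderate): Fleet B can switch to Rest (-5 → 3). Not NE.
(Light, Heavy): Fleet A can switch to Moderate (-3 → 2). Not NE.
(Light, Max): Fleet A can switch to Moderate (3 → 7). Not NE.
(Moderate, Rest): Fleet A can switch to Light (-2 → 7). Not NE.
(Heavy, Light): Fleet A gets 7, best alternative 2; Fleet B gets 7, best alternative 4. No profitable deviation — NE.
(Max, Heavy): Fleet A gets 3, best alternative 2; Fleet B gets 7, best alternative -3. No profitable deviation — NE.
(The remaining 12 profiles each have a profitable deviation by the same check.)

Pure-strategy Nash equilibria: (Heavy, Light); (Max, Heavy)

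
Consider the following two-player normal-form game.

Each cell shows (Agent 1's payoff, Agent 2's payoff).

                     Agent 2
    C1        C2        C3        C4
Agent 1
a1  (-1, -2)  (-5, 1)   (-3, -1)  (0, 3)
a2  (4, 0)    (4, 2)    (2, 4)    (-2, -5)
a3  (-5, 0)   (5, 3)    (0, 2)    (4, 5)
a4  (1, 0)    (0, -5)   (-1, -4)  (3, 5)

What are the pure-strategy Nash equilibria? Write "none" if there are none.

(a2, C3), (a3, C4)

Check each profile: it is a Nash equilibrium iff no player can strictly gain by switching unilaterally.
(a1, C1): Agent 1 can switch to a2 (-1 → 4). Not NE.
(a1, C2): Agent 1 can switch to a2 (-5 → 4). Not NE.
(a1, C3): Agent 1 can switch to a2 (-3 → 2). Not NE.
(a1, C4): Agent 1 can switch to a3 (0 → 4). Not NE.
(a2, C1): Agent 2 can switch to C2 (0 → 2). Not NE.
(a2, C2): Agent 1 can switch to a3 (4 → 5). Not NE.
(a2, C3): Agent 1 gets 2, best alternative 0; Agent 2 gets 4, best alternative 2. No profitable deviation — NE.
(a2, C4): Agent 1 can switch to a1 (-2 → 0). Not NE.
(a3, C1): Agent 1 can switch to a1 (-5 → -1). Not NE.
(a3, C2): Agent 2 can switch to C4 (3 → 5). Not NE.
(a3, C3): Agent 1 can switch to a2 (0 → 2). Not NE.
(a3, C4): Agent 1 gets 4, best alternative 3; Agent 2 gets 5, best alternative 3. No profitable deviation — NE.
(The remaining 4 profiles each have a profitable deviation by the same check.)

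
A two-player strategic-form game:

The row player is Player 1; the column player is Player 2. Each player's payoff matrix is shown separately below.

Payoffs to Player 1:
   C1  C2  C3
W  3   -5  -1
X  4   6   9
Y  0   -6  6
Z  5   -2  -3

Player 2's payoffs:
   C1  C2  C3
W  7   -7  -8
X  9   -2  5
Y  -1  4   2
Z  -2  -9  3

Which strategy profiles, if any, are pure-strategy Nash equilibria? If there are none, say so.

This game has no pure Nash equilibrium.

Mark each player's best response to every combination of opponents' strategies; a profile where every player is best-responding is a pure Nash equilibrium.
Player 1 against C1: payoffs 3, 4, 0, 5 → best response Z.
Player 1 against C2: payoffs -5, 6, -6, -2 → best response X.
Player 1 against C3: payoffs -1, 9, 6, -3 → best response X.
Player 2 against W: payoffs 7, -7, -8 → best response C1.
Player 2 against X: payoffs 9, -2, 5 → best response C1.
Player 2 against Y: payoffs -1, 4, 2 → best response C2.
Player 2 against Z: payoffs -2, -9, 3 → best response C3.
No profile is a mutual best response for all players.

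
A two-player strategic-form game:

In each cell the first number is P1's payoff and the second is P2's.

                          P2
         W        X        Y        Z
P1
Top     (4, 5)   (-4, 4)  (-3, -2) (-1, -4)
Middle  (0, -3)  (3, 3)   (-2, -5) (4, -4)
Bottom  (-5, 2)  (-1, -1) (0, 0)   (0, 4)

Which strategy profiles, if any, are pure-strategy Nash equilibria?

P1 against W: payoffs 4, 0, -5 → best response Top.
P1 against X: payoffs -4, 3, -1 → best response Middle.
P1 against Y: payoffs -3, -2, 0 → best response Bottom.
P1 against Z: payoffs -1, 4, 0 → best response Middle.
P2 against Top: payoffs 5, 4, -2, -4 → best response W.
P2 against Middle: payoffs -3, 3, -5, -4 → best response X.
P2 against Bottom: payoffs 2, -1, 0, 4 → best response Z.
Mutual best responses: (Top, W); (Middle, X).

Pure-strategy Nash equilibria: (Top, W) and (Middle, X)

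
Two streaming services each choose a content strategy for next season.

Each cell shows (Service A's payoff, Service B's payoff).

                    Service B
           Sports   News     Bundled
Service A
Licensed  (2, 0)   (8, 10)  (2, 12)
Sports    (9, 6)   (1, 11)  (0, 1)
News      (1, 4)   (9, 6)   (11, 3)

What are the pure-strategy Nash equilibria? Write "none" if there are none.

Pure NE: (News, News)

Service A against Sports: payoffs 2, 9, 1 → best response Sports.
Service A against News: payoffs 8, 1, 9 → best response News.
Service A against Bundled: payoffs 2, 0, 11 → best response News.
Service B against Licensed: payoffs 0, 10, 12 → best response Bundled.
Service B against Sports: payoffs 6, 11, 1 → best response News.
Service B against News: payoffs 4, 6, 3 → best response News.
Mutual best responses: (News, News).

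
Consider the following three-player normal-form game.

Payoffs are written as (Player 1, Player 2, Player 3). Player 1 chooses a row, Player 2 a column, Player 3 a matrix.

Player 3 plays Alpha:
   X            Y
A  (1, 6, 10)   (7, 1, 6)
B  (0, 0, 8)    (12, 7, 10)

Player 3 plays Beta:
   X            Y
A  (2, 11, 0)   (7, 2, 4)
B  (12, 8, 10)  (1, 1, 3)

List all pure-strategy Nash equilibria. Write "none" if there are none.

(A, X, Alpha), (B, X, Beta), (B, Y, Alpha)

(A, X, Alpha): Player 1 gets 1, best alternative 0; Player 2 gets 6, best alternative 1; Player 3 gets 10, best alternative 0. No profitable deviation — NE.
(A, X, Beta): Player 1 can switch to B (2 → 12). Not NE.
(A, Y, Alpha): Player 1 can switch to B (7 → 12). Not NE.
(A, Y, Beta): Player 2 can switch to X (2 → 11). Not NE.
(B, X, Alpha): Player 1 can switch to A (0 → 1). Not NE.
(B, X, Beta): Player 1 gets 12, best alternative 2; Player 2 gets 8, best alternative 1; Player 3 gets 10, best alternative 8. No profitable deviation — NE.
(B, Y, Alpha): Player 1 gets 12, best alternative 7; Player 2 gets 7, best alternative 0; Player 3 gets 10, best alternative 3. No profitable deviation — NE.
(B, Y, Beta): Player 1 can switch to A (1 → 7). Not NE.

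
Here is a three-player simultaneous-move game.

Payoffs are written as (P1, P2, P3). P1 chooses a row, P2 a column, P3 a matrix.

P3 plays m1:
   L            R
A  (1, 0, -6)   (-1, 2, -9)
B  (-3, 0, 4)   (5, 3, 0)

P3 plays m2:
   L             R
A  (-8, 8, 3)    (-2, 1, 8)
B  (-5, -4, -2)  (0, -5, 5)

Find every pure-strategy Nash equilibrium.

For each player, find the best response to each opponent profile; mutual best responses are the pure NE.
P1 against (L, m1): payoffs 1, -3 → best response A.
P1 against (L, m2): payoffs -8, -5 → best response B.
P1 against (R, m1): payoffs -1, 5 → best response B.
P1 against (R, m2): payoffs -2, 0 → best response B.
P2 against (A, m1): payoffs 0, 2 → best response R.
P2 against (A, m2): payoffs 8, 1 → best response L.
P2 against (B, m1): payoffs 0, 3 → best response R.
P2 against (B, m2): payoffs -4, -5 → best response L.
P3 against (A, L): payoffs -6, 3 → best response m2.
P3 against (A, R): payoffs -9, 8 → best response m2.
P3 against (B, L): payoffs 4, -2 → best response m1.
P3 against (B, R): payoffs 0, 5 → best response m2.
No profile is a mutual best response for all players.

This game has no pure Nash equilibrium.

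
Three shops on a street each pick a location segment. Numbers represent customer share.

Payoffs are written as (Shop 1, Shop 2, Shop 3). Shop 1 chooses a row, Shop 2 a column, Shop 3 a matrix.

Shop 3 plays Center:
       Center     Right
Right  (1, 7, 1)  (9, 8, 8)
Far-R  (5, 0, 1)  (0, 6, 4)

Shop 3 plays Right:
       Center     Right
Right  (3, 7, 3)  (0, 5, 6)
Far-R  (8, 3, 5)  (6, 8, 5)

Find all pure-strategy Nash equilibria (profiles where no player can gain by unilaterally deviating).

For each player, find the best response to each opponent profile; mutual best responses are the pure NE.
Shop 1 against (Center, Center): payoffs 1, 5 → best response Far-R.
Shop 1 against (Center, Right): payoffs 3, 8 → best response Far-R.
Shop 1 against (Right, Center): payoffs 9, 0 → best response Right.
Shop 1 against (Right, Right): payoffs 0, 6 → best response Far-R.
Shop 2 against (Right, Center): payoffs 7, 8 → best response Right.
Shop 2 against (Right, Right): payoffs 7, 5 → best response Center.
Shop 2 against (Far-R, Center): payoffs 0, 6 → best response Right.
Shop 2 against (Far-R, Right): payoffs 3, 8 → best response Right.
Shop 3 against (Right, Center): payoffs 1, 3 → best response Right.
Shop 3 against (Right, Right): payoffs 8, 6 → best response Center.
Shop 3 against (Far-R, Center): payoffs 1, 5 → best response Right.
Shop 3 against (Far-R, Right): payoffs 4, 5 → best response Right.
Mutual best responses: (Right, Right, Center); (Far-R, Right, Right).

The pure Nash equilibria are (Right, Right, Center) and (Far-R, Right, Right).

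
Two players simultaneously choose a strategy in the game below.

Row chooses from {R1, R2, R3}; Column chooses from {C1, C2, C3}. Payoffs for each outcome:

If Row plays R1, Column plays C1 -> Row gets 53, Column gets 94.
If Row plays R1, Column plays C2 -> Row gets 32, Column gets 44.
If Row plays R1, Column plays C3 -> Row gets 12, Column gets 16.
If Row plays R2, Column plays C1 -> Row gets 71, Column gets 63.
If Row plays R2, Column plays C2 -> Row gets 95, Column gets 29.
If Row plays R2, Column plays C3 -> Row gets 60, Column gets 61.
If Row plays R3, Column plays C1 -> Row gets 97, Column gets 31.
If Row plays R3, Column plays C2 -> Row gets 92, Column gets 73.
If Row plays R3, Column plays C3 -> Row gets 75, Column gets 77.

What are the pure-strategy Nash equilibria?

Row against C1: payoffs 53, 71, 97 → best response R3.
Row against C2: payoffs 32, 95, 92 → best response R2.
Row against C3: payoffs 12, 60, 75 → best response R3.
Column against R1: payoffs 94, 44, 16 → best response C1.
Column against R2: payoffs 63, 29, 61 → best response C1.
Column against R3: payoffs 31, 73, 77 → best response C3.
Mutual best responses: (R3, C3).

The unique pure-strategy Nash equilibrium is (R3, C3).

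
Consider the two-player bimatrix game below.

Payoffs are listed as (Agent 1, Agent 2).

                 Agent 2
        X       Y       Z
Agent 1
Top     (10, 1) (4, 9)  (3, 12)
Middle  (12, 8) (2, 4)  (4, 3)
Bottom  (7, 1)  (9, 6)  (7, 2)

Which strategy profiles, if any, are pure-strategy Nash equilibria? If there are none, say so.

Check each profile: it is a Nash equilibrium iff no player can strictly gain by switching unilaterally.
(Top, X): Agent 1 can switch to Middle (10 → 12). Not NE.
(Top, Y): Agent 1 can switch to Bottom (4 → 9). Not NE.
(Top, Z): Agent 1 can switch to Middle (3 → 4). Not NE.
(Middle, X): Agent 1 gets 12, best alternative 10; Agent 2 gets 8, best alternative 4. No profitable deviation — NE.
(Middle, Y): Agent 1 can switch to Top (2 → 4). Not NE.
(Middle, Z): Agent 1 can switch to Bottom (4 → 7). Not NE.
(Bottom, X): Agent 1 can switch to Top (7 → 10). Not NE.
(Bottom, Y): Agent 1 gets 9, best alternative 4; Agent 2 gets 6, best alternative 2. No profitable deviation — NE.
(Bottom, Z): Agent 2 can switch to Y (2 → 6). Not NE.

The pure Nash equilibria are (Middle, X) and (Bottom, Y).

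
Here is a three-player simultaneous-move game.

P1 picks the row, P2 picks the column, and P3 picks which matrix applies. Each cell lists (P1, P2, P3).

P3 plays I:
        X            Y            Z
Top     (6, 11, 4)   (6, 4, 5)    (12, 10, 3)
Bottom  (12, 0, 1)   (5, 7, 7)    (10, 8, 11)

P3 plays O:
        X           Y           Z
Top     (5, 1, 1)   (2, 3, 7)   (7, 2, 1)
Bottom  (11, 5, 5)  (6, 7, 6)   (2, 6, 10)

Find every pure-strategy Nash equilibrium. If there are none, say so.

There is no pure-strategy Nash equilibrium.

Mark each player's best response to every combination of opponents' strategies; a profile where every player is best-responding is a pure Nash equilibrium.
P1 against (X, I): payoffs 6, 12 → best response Bottom.
P1 against (X, O): payoffs 5, 11 → best response Bottom.
P1 against (Y, I): payoffs 6, 5 → best response Top.
P1 against (Y, O): payoffs 2, 6 → best response Bottom.
P1 against (Z, I): payoffs 12, 10 → best response Top.
P1 against (Z, O): payoffs 7, 2 → best response Top.
P2 against (Top, I): payoffs 11, 4, 10 → best response X.
P2 against (Top, O): payoffs 1, 3, 2 → best response Y.
P2 against (Bottom, I): payoffs 0, 7, 8 → best response Z.
P2 against (Bottom, O): payoffs 5, 7, 6 → best response Y.
P3 against (Top, X): payoffs 4, 1 → best response I.
P3 against (Top, Y): payoffs 5, 7 → best response O.
P3 against (Top, Z): payoffs 3, 1 → best response I.
P3 against (Bottom, X): payoffs 1, 5 → best response O.
P3 against (Bottom, Y): payoffs 7, 6 → best response I.
P3 against (Bottom, Z): payoffs 11, 10 → best response I.
No profile is a mutual best response for all players.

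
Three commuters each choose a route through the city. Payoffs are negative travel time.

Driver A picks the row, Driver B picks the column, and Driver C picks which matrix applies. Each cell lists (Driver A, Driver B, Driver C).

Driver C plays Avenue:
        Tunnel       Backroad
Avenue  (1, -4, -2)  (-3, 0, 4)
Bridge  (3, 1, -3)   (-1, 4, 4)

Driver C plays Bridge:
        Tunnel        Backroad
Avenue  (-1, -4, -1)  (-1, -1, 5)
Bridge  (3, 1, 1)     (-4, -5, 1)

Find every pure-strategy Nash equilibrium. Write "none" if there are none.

(Avenue, Backroad, Bridge) and (Bridge, Tunnel, Bridge) and (Bridge, Backroad, Avenue)

Driver A against (Tunnel, Avenue): payoffs 1, 3 → best response Bridge.
Driver A against (Tunnel, Bridge): payoffs -1, 3 → best response Bridge.
Driver A against (Backroad, Avenue): payoffs -3, -1 → best response Bridge.
Driver A against (Backroad, Bridge): payoffs -1, -4 → best response Avenue.
Driver B against (Avenue, Avenue): payoffs -4, 0 → best response Backroad.
Driver B against (Avenue, Bridge): payoffs -4, -1 → best response Backroad.
Driver B against (Bridge, Avenue): payoffs 1, 4 → best response Backroad.
Driver B against (Bridge, Bridge): payoffs 1, -5 → best response Tunnel.
Driver C against (Avenue, Tunnel): payoffs -2, -1 → best response Bridge.
Driver C against (Avenue, Backroad): payoffs 4, 5 → best response Bridge.
Driver C against (Bridge, Tunnel): payoffs -3, 1 → best response Bridge.
Driver C against (Bridge, Backroad): payoffs 4, 1 → best response Avenue.
Mutual best responses: (Avenue, Backroad, Bridge); (Bridge, Tunnel, Bridge); (Bridge, Backroad, Avenue).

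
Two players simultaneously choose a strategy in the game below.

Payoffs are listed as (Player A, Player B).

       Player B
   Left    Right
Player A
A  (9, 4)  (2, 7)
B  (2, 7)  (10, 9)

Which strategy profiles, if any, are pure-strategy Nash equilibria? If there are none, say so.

For each strategy profile, look for a profitable unilateral deviation.
(A, Left): Player B can switch to Right (4 → 7). Not NE.
(A, Right): Player A can switch to B (2 → 10). Not NE.
(B, Left): Player A can switch to A (2 → 9). Not NE.
(B, Right): Player A gets 10, best alternative 2; Player B gets 9, best alternative 7. No profitable deviation — NE.

Pure NE: (B, Right)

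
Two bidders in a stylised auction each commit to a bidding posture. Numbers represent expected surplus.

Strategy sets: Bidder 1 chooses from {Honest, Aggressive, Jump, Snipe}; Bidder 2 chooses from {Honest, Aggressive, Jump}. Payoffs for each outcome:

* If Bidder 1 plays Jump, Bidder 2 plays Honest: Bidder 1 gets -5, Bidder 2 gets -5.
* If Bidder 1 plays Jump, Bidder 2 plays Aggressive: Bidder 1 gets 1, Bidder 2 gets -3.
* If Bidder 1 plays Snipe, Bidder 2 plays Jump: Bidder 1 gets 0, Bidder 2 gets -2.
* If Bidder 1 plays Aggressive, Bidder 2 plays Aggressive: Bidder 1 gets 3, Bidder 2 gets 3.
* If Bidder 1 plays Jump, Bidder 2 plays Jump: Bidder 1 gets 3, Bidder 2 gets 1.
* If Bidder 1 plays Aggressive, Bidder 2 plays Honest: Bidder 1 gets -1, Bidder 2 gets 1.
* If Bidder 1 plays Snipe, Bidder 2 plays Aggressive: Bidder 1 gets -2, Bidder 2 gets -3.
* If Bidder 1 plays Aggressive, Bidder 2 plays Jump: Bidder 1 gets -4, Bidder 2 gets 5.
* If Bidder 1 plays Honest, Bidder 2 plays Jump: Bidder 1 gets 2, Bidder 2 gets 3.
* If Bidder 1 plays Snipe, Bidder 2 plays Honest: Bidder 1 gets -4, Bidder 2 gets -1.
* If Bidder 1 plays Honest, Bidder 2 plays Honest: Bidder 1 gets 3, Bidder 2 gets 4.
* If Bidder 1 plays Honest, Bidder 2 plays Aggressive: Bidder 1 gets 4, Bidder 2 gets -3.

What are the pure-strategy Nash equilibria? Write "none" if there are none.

(Honest, Honest) and (Jump, Jump)

(Honest, Honest): Bidder 1 gets 3, best alternative -1; Bidder 2 gets 4, best alternative 3. No profitable deviation — NE.
(Honest, Aggressive): Bidder 2 can switch to Honest (-3 → 4). Not NE.
(Honest, Jump): Bidder 1 can switch to Jump (2 → 3). Not NE.
(Aggressive, Honest): Bidder 1 can switch to Honest (-1 → 3). Not NE.
(Aggressive, Aggressive): Bidder 1 can switch to Honest (3 → 4). Not NE.
(Aggressive, Jump): Bidder 1 can switch to Honest (-4 → 2). Not NE.
(Jump, Honest): Bidder 1 can switch to Honest (-5 → 3). Not NE.
(Jump, Aggressive): Bidder 1 can switch to Honest (1 → 4). Not NE.
(Jump, Jump): Bidder 1 gets 3, best alternative 2; Bidder 2 gets 1, best alternative -3. No profitable deviation — NE.
(Snipe, Honest): Bidder 1 can switch to Honest (-4 → 3). Not NE.
(Snipe, Aggressive): Bidder 1 can switch to Honest (-2 → 4). Not NE.
(Snipe, Jump): Bidder 1 can switch to Honest (0 → 2). Not NE.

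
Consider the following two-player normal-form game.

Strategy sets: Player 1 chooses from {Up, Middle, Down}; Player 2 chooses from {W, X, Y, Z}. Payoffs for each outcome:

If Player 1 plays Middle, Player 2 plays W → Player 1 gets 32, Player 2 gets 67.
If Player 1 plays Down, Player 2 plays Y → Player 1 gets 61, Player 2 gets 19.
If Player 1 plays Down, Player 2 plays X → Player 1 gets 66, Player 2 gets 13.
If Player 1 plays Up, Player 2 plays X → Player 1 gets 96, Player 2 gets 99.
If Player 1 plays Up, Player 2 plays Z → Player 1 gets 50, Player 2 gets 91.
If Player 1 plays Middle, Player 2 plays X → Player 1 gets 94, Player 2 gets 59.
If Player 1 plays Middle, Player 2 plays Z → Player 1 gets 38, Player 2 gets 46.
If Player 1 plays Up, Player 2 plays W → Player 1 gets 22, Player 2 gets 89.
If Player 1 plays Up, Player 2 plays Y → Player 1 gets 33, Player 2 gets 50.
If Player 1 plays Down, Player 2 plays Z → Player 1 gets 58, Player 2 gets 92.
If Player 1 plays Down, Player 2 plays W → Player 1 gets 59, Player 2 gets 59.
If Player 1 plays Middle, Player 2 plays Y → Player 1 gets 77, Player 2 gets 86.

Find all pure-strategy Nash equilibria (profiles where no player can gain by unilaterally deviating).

The pure Nash equilibria are (Up, X); (Middle, Y); (Down, Z).

(Up, W): Player 1 can switch to Middle (22 → 32). Not NE.
(Up, X): Player 1 gets 96, best alternative 94; Player 2 gets 99, best alternative 91. No profitable deviation — NE.
(Up, Y): Player 1 can switch to Middle (33 → 77). Not NE.
(Up, Z): Player 1 can switch to Down (50 → 58). Not NE.
(Middle, W): Player 1 can switch to Down (32 → 59). Not NE.
(Middle, X): Player 1 can switch to Up (94 → 96). Not NE.
(Middle, Y): Player 1 gets 77, best alternative 61; Player 2 gets 86, best alternative 67. No profitable deviation — NE.
(Middle, Z): Player 1 can switch to Up (38 → 50). Not NE.
(Down, W): Player 2 can switch to Z (59 → 92). Not NE.
(Down, X): Player 1 can switch to Up (66 → 96). Not NE.
(Down, Z): Player 1 gets 58, best alternative 50; Player 2 gets 92, best alternative 59. No profitable deviation — NE.
(The remaining 1 profile has a profitable deviation by the same check.)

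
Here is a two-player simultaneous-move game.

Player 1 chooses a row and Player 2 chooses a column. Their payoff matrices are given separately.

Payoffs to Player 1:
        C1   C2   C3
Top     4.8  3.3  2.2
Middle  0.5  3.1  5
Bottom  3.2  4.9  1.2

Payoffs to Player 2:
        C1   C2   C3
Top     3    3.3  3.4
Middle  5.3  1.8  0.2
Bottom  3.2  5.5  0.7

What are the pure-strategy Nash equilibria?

For each player, find the best response to each opponent profile; mutual best responses are the pure NE.
Player 1 against C1: payoffs 4.8, 0.5, 3.2 → best response Top.
Player 1 against C2: payoffs 3.3, 3.1, 4.9 → best response Bottom.
Player 1 against C3: payoffs 2.2, 5, 1.2 → best response Middle.
Player 2 against Top: payoffs 3, 3.3, 3.4 → best response C3.
Player 2 against Middle: payoffs 5.3, 1.8, 0.2 → best response C1.
Player 2 against Bottom: payoffs 3.2, 5.5, 0.7 → best response C2.
Mutual best responses: (Bottom, C2).

Pure NE: (Bottom, C2)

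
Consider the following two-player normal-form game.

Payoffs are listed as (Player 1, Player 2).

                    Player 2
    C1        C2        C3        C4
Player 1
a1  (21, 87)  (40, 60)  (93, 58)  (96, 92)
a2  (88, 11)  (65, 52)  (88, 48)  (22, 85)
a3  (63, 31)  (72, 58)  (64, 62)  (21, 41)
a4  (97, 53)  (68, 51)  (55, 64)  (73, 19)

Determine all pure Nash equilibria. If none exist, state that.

The unique pure-strategy Nash equilibrium is (a1, C4).

(a1, C1): Player 1 can switch to a2 (21 → 88). Not NE.
(a1, C2): Player 1 can switch to a2 (40 → 65). Not NE.
(a1, C3): Player 2 can switch to C1 (58 → 87). Not NE.
(a1, C4): Player 1 gets 96, best alternative 73; Player 2 gets 92, best alternative 87. No profitable deviation — NE.
(a2, C1): Player 1 can switch to a4 (88 → 97). Not NE.
(a2, C2): Player 1 can switch to a3 (65 → 72). Not NE.
(a2, C3): Player 1 can switch to a1 (88 → 93). Not NE.
(a2, C4): Player 1 can switch to a1 (22 → 96). Not NE.
(a3, C1): Player 1 can switch to a2 (63 → 88). Not NE.
(a3, C2): Player 2 can switch to C3 (58 → 62). Not NE.
(a3, C3): Player 1 can switch to a1 (64 → 93). Not NE.
(a3, C4): Player 1 can switch to a1 (21 → 96). Not NE.
(a4, C1): Player 2 can switch to C3 (53 → 64). Not NE.
(The remaining 3 profiles each have a profitable deviation by the same check.)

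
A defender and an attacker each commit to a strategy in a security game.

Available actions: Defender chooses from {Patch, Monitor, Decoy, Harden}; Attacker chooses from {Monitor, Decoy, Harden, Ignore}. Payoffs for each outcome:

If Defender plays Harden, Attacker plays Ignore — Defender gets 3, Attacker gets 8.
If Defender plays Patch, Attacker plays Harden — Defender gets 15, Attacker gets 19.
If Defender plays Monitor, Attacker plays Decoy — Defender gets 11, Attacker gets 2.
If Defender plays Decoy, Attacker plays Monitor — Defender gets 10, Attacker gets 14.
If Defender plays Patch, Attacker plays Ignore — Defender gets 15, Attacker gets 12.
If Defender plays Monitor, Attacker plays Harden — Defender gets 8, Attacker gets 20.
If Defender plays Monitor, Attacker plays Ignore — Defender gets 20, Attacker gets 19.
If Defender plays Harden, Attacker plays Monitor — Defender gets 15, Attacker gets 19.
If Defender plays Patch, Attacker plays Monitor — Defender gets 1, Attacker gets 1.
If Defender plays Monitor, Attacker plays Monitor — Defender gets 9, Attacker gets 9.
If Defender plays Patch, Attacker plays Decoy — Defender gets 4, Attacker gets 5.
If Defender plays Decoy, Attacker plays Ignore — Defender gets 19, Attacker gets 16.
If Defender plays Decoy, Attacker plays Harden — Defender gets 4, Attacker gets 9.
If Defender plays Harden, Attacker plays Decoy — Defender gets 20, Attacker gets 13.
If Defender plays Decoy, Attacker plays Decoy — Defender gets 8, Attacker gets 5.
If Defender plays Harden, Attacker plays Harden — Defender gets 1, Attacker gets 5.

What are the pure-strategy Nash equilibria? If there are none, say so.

(Patch, Monitor): Defender can switch to Monitor (1 → 9). Not NE.
(Patch, Decoy): Defender can switch to Monitor (4 → 11). Not NE.
(Patch, Harden): Defender gets 15, best alternative 8; Attacker gets 19, best alternative 12. No profitable deviation — NE.
(Patch, Ignore): Defender can switch to Monitor (15 → 20). Not NE.
(Monitor, Monitor): Defender can switch to Decoy (9 → 10). Not NE.
(Monitor, Decoy): Defender can switch to Harden (11 → 20). Not NE.
(Monitor, Harden): Defender can switch to Patch (8 → 15). Not NE.
(Monitor, Ignore): Attacker can switch to Harden (19 → 20). Not NE.
(Decoy, Monitor): Defender can switch to Harden (10 → 15). Not NE.
(Decoy, Decoy): Defender can switch to Monitor (8 → 11). Not NE.
(Decoy, Harden): Defender can switch to Patch (4 → 15). Not NE.
(Decoy, Ignore): Defender can switch to Monitor (19 → 20). Not NE.
(Harden, Monitor): Defender gets 15, best alternative 10; Attacker gets 19, best alternative 13. No profitable deviation — NE.
(Harden, Decoy): Attacker can switch to Monitor (13 → 19). Not NE.
(The remaining 2 profiles each have a profitable deviation by the same check.)

(Patch, Harden); (Harden, Monitor)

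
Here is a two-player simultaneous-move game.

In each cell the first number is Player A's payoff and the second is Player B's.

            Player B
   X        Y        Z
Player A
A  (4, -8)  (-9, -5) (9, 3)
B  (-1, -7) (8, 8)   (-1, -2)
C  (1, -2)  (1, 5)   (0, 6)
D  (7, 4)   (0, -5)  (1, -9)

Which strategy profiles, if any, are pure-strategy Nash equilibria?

(A, Z) and (B, Y) and (D, X)

Player A against X: payoffs 4, -1, 1, 7 → best response D.
Player A against Y: payoffs -9, 8, 1, 0 → best response B.
Player A against Z: payoffs 9, -1, 0, 1 → best response A.
Player B against A: payoffs -8, -5, 3 → best response Z.
Player B against B: payoffs -7, 8, -2 → best response Y.
Player B against C: payoffs -2, 5, 6 → best response Z.
Player B against D: payoffs 4, -5, -9 → best response X.
Mutual best responses: (A, Z); (B, Y); (D, X).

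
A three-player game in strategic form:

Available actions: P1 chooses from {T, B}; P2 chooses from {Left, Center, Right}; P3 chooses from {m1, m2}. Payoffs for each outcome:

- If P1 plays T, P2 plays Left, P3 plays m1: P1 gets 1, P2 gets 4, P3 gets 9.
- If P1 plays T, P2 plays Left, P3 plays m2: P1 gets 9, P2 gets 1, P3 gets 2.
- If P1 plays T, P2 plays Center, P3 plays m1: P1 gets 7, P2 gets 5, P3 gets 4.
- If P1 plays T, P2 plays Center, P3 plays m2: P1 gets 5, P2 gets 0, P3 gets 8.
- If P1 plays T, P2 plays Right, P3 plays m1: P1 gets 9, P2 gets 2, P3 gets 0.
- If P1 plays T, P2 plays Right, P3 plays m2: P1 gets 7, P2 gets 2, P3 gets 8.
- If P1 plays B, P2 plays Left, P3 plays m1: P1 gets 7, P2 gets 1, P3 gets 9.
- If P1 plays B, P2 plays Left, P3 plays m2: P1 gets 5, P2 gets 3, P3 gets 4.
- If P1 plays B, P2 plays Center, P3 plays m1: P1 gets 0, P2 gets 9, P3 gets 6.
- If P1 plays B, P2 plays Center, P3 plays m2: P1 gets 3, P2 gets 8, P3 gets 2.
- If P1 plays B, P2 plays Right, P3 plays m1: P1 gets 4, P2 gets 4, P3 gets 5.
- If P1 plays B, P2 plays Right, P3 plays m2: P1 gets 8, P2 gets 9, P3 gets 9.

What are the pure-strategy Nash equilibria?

(T, Left, m1): P1 can switch to B (1 → 7). Not NE.
(T, Left, m2): P2 can switch to Right (1 → 2). Not NE.
(T, Center, m1): P3 can switch to m2 (4 → 8). Not NE.
(T, Center, m2): P2 can switch to Left (0 → 1). Not NE.
(T, Right, m1): P2 can switch to Left (2 → 4). Not NE.
(T, Right, m2): P1 can switch to B (7 → 8). Not NE.
(B, Left, m1): P2 can switch to Center (1 → 9). Not NE.
(B, Left, m2): P1 can switch to T (5 → 9). Not NE.
(B, Right, m2): P1 gets 8, best alternative 7; P2 gets 9, best alternative 8; P3 gets 9, best alternative 5. No profitable deviation — NE.
(The remaining 3 profiles each have a profitable deviation by the same check.)

(B, Right, m2)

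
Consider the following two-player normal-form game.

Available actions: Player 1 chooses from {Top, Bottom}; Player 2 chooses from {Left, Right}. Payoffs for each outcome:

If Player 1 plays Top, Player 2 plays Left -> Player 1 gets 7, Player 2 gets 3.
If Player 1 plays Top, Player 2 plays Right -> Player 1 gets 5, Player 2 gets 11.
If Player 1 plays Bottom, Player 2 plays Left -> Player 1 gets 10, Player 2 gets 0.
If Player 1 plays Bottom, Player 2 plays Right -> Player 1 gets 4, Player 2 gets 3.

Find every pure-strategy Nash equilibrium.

Player 1 against Left: payoffs 7, 10 → best response Bottom.
Player 1 against Right: payoffs 5, 4 → best response Top.
Player 2 against Top: payoffs 3, 11 → best response Right.
Player 2 against Bottom: payoffs 0, 3 → best response Right.
Mutual best responses: (Top, Right).

Pure NE: (Top, Right)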